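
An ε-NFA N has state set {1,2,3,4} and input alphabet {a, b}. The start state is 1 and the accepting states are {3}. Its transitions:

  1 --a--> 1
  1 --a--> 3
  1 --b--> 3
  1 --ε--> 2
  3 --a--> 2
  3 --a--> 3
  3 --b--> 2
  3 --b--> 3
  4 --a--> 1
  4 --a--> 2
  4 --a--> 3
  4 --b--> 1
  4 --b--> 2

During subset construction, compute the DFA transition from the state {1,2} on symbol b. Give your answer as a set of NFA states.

{3}

δ(1,b) = {3}; δ(2,b) = ∅.
Union: {3}.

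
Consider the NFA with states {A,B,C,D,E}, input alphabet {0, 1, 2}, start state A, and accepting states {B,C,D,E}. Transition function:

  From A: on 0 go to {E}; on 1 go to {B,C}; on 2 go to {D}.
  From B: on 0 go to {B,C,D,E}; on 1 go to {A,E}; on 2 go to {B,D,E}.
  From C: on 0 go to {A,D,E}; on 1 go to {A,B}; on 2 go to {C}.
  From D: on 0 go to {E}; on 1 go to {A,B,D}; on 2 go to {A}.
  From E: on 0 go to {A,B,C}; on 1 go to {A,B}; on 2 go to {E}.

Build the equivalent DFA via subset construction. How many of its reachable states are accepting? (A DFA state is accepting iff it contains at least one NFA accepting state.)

Start state of the DFA: {A}.
{A} --0--> {E}  [new]
{A} --1--> {B,C}  [new]
{A} --2--> {D}  [new]
{E} --0--> {A,B,C}  [new]
{E} --1--> {A,B}  [new]
{E} --2--> {E}  [seen]
{B,C} --0--> {A,B,C,D,E}  [new]
{B,C} --1--> {A,B,E}  [new]
{B,C} --2--> {B,C,D,E}  [new]
{D} --0--> {E}  [seen]
{D} --1--> {A,B,D}  [new]
{D} --2--> {A}  [seen]
{A,B,C} --0--> {A,B,C,D,E}  [seen]
{A,B,C} --1--> {A,B,C,E}  [new]
{A,B,C} --2--> {B,C,D,E}  [seen]
{A,B} --0--> {B,C,D,E}  [seen]
{A,B} --1--> {A,B,C,E}  [seen]
{A,B} --2--> {B,D,E}  [new]
{A,B,C,D,E} --0--> {A,B,C,D,E}  [seen]
{A,B,C,D,E} --1--> {A,B,C,D,E}  [seen]
{A,B,C,D,E} --2--> {A,B,C,D,E}  [seen]
{A,B,E} --0--> {A,B,C,D,E}  [seen]
{A,B,E} --1--> {A,B,C,E}  [seen]
{A,B,E} --2--> {B,D,E}  [seen]
{B,C,D,E} --0--> {A,B,C,D,E}  [seen]
{B,C,D,E} --1--> {A,B,D,E}  [new]
{B,C,D,E} --2--> {A,B,C,D,E}  [seen]
{A,B,D} --0--> {B,C,D,E}  [seen]
{A,B,D} --1--> {A,B,C,D,E}  [seen]
{A,B,D} --2--> {A,B,D,E}  [seen]
{A,B,C,E} --0--> {A,B,C,D,E}  [seen]
{A,B,C,E} --1--> {A,B,C,E}  [seen]
{A,B,C,E} --2--> {B,C,D,E}  [seen]
{B,D,E} --0--> {A,B,C,D,E}  [seen]
{B,D,E} --1--> {A,B,D,E}  [seen]
{B,D,E} --2--> {A,B,D,E}  [seen]
{A,B,D,E} --0--> {A,B,C,D,E}  [seen]
{A,B,D,E} --1--> {A,B,C,D,E}  [seen]
{A,B,D,E} --2--> {A,B,D,E}  [seen]
Reachable DFA states: {A}, {E}, {B,C}, {D}, {A,B,C}, {A,B}, {A,B,C,D,E}, {A,B,E}, {B,C,D,E}, {A,B,D}, {A,B,C,E}, {B,D,E}, {A,B,D,E}.
Accepting DFA states (contain an NFA accepting state): {E}, {B,C}, {D}, {A,B,C}, {A,B}, {A,B,C,D,E}, {A,B,E}, {B,C,D,E}, {A,B,D}, {A,B,C,E}, {B,D,E}, {A,B,D,E}.

12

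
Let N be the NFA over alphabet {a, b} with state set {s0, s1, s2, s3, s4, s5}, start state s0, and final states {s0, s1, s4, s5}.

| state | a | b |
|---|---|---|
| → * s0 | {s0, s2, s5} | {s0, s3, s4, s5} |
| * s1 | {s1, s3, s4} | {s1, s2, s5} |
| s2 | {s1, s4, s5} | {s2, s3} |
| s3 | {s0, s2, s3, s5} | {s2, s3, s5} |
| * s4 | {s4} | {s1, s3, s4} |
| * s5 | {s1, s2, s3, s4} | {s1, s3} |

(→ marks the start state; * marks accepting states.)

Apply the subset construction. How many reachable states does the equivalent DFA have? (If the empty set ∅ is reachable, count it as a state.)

Start state of the DFA: {s0}.
{s0} --a--> {s0, s2, s5}  [new]
{s0} --b--> {s0, s3, s4, s5}  [new]
{s0, s2, s5} --a--> {s0, s1, s2, s3, s4, s5}  [new]
{s0, s2, s5} --b--> {s0, s1, s2, s3, s4, s5}  [seen]
{s0, s3, s4, s5} --a--> {s0, s1, s2, s3, s4, s5}  [seen]
{s0, s3, s4, s5} --b--> {s0, s1, s2, s3, s4, s5}  [seen]
{s0, s1, s2, s3, s4, s5} --a--> {s0, s1, s2, s3, s4, s5}  [seen]
{s0, s1, s2, s3, s4, s5} --b--> {s0, s1, s2, s3, s4, s5}  [seen]
Reachable DFA states: {s0}, {s0, s2, s5}, {s0, s3, s4, s5}, {s0, s1, s2, s3, s4, s5}.

4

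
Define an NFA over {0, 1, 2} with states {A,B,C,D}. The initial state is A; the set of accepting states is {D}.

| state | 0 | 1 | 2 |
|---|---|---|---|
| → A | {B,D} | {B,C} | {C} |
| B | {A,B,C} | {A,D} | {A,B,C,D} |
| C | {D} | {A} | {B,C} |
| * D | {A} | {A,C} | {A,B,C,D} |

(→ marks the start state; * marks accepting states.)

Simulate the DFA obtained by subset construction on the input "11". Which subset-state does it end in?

{A,D}

Start: {A}.
δ(A,1) = {B,C}.
Union: {B,C}.
After 1: {B,C}.
δ(B,1) = {A,D}; δ(C,1) = {A}.
Union: {A,D}.
After 1: {A,D}.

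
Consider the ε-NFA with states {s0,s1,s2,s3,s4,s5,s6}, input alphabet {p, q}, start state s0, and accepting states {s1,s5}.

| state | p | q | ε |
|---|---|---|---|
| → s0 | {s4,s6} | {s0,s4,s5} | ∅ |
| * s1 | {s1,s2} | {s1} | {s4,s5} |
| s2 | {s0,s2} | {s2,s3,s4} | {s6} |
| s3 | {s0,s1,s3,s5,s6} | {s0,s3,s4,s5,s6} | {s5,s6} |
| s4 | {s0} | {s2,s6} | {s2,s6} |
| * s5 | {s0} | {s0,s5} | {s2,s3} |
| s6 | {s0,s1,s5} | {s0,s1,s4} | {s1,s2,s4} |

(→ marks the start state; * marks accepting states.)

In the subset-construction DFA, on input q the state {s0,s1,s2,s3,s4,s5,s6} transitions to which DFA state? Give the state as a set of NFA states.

{s0,s1,s2,s3,s4,s5,s6}

δ(s0,q) = {s0,s4,s5}; δ(s1,q) = {s1}; δ(s2,q) = {s2,s3,s4}; δ(s3,q) = {s0,s3,s4,s5,s6}; δ(s4,q) = {s2,s6}; δ(s5,q) = {s0,s5}; δ(s6,q) = {s0,s1,s4}.
Union: {s0,s1,s2,s3,s4,s5,s6}.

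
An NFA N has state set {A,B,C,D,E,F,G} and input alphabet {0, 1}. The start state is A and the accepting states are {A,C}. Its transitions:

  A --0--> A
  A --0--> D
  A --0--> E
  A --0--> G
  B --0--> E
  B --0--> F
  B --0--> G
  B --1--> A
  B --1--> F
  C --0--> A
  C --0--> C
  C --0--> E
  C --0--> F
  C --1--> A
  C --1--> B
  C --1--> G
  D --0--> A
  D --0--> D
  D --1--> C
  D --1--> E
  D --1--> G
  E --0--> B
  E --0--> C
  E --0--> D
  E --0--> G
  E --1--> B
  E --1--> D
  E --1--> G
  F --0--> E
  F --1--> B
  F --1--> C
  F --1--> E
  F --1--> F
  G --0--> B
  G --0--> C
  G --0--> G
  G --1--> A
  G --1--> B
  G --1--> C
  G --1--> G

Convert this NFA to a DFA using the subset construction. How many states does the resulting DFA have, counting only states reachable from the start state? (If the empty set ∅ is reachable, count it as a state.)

Start state of the DFA: {A}.
{A} --0--> {A,D,E,G}  [new]
{A} --1--> ∅  [new]
{A,D,E,G} --0--> {A,B,C,D,E,G}  [new]
{A,D,E,G} --1--> {A,B,C,D,E,G}  [seen]
∅ --0--> ∅  [seen]
∅ --1--> ∅  [seen]
{A,B,C,D,E,G} --0--> {A,B,C,D,E,F,G}  [new]
{A,B,C,D,E,G} --1--> {A,B,C,D,E,F,G}  [seen]
{A,B,C,D,E,F,G} --0--> {A,B,C,D,E,F,G}  [seen]
{A,B,C,D,E,F,G} --1--> {A,B,C,D,E,F,G}  [seen]
Reachable DFA states: {A}, {A,D,E,G}, ∅, {A,B,C,D,E,G}, {A,B,C,D,E,F,G}.

5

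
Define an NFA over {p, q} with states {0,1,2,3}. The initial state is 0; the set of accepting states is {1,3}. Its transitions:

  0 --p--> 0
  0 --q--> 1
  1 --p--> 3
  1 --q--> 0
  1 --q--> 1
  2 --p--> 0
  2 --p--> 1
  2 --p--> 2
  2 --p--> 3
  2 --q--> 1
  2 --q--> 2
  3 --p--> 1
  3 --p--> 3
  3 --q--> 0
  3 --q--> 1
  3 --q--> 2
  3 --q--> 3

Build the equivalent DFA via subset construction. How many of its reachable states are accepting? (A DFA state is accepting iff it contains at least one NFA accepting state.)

7

Start state of the DFA: {0}.
{0} --p--> {0}  [seen]
{0} --q--> {1}  [new]
{1} --p--> {3}  [new]
{1} --q--> {0,1}  [new]
{3} --p--> {1,3}  [new]
{3} --q--> {0,1,2,3}  [new]
{0,1} --p--> {0,3}  [new]
{0,1} --q--> {0,1}  [seen]
{1,3} --p--> {1,3}  [seen]
{1,3} --q--> {0,1,2,3}  [seen]
{0,1,2,3} --p--> {0,1,2,3}  [seen]
{0,1,2,3} --q--> {0,1,2,3}  [seen]
{0,3} --p--> {0,1,3}  [new]
{0,3} --q--> {0,1,2,3}  [seen]
{0,1,3} --p--> {0,1,3}  [seen]
{0,1,3} --q--> {0,1,2,3}  [seen]
Reachable DFA states: {0}, {1}, {3}, {0,1}, {1,3}, {0,1,2,3}, {0,3}, {0,1,3}.
Accepting DFA states (contain an NFA accepting state): {1}, {3}, {0,1}, {1,3}, {0,1,2,3}, {0,3}, {0,1,3}.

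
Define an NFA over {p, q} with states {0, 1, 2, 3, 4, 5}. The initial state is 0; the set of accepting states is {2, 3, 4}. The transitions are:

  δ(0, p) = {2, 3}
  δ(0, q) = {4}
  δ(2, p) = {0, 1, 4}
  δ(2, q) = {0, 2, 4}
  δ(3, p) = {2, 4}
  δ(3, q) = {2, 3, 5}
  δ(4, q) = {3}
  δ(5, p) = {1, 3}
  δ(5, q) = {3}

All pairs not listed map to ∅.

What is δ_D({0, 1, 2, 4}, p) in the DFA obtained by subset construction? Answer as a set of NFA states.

δ(0,p) = {2, 3}; δ(1,p) = ∅; δ(2,p) = {0, 1, 4}; δ(4,p) = ∅.
Union: {0, 1, 2, 3, 4}.

{0, 1, 2, 3, 4}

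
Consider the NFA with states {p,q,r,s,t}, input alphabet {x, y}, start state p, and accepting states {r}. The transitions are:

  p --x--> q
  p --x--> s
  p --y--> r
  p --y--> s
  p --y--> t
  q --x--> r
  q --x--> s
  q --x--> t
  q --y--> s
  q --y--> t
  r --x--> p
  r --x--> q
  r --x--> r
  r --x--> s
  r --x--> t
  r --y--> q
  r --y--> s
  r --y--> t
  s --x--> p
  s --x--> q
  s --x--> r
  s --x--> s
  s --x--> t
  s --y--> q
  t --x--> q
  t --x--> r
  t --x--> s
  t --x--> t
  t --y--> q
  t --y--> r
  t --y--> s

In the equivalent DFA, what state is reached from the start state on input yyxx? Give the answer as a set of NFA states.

{p,q,r,s,t}

Start: {p}.
δ(p,y) = {r,s,t}.
Union: {r,s,t}.
After y: {r,s,t}.
δ(r,y) = {q,s,t}; δ(s,y) = {q}; δ(t,y) = {q,r,s}.
Union: {q,r,s,t}.
After y: {q,r,s,t}.
δ(q,x) = {r,s,t}; δ(r,x) = {p,q,r,s,t}; δ(s,x) = {p,q,r,s,t}; δ(t,x) = {q,r,s,t}.
Union: {p,q,r,s,t}.
After x: {p,q,r,s,t}.
δ(p,x) = {q,s}; δ(q,x) = {r,s,t}; δ(r,x) = {p,q,r,s,t}; δ(s,x) = {p,q,r,s,t}; δ(t,x) = {q,r,s,t}.
Union: {p,q,r,s,t}.
After x: {p,q,r,s,t}.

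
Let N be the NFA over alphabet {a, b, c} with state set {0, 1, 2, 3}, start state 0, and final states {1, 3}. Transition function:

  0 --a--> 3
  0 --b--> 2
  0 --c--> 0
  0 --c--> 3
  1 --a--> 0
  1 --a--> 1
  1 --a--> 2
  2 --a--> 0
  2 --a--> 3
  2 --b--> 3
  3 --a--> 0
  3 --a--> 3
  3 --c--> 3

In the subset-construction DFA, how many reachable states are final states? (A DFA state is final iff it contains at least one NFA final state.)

Start state of the DFA: {0}.
{0} --a--> {3}  [new]
{0} --b--> {2}  [new]
{0} --c--> {0, 3}  [new]
{3} --a--> {0, 3}  [seen]
{3} --b--> ∅  [new]
{3} --c--> {3}  [seen]
{2} --a--> {0, 3}  [seen]
{2} --b--> {3}  [seen]
{2} --c--> ∅  [seen]
{0, 3} --a--> {0, 3}  [seen]
{0, 3} --b--> {2}  [seen]
{0, 3} --c--> {0, 3}  [seen]
∅ --a--> ∅  [seen]
∅ --b--> ∅  [seen]
∅ --c--> ∅  [seen]
Reachable DFA states: {0}, {3}, {2}, {0, 3}, ∅.
Accepting DFA states (contain an NFA accepting state): {3}, {0, 3}.

2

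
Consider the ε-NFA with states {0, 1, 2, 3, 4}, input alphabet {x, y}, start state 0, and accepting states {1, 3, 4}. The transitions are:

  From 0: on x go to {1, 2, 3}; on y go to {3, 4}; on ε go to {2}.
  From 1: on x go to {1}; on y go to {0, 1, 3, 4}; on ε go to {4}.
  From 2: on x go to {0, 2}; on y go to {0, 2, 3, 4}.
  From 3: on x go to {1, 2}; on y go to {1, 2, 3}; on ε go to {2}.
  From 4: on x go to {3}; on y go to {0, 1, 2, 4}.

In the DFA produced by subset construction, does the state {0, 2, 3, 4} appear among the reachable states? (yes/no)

yes

Start state of the DFA: {0, 2} (ε-closure of the NFA start).
{0, 2} --x--> {0, 1, 2, 3, 4}  [new]
{0, 2} --y--> {0, 2, 3, 4}  [new]
{0, 1, 2, 3, 4} --x--> {0, 1, 2, 3, 4}  [seen]
{0, 1, 2, 3, 4} --y--> {0, 1, 2, 3, 4}  [seen]
{0, 2, 3, 4} --x--> {0, 1, 2, 3, 4}  [seen]
{0, 2, 3, 4} --y--> {0, 1, 2, 3, 4}  [seen]
Reachable DFA states: {0, 2}, {0, 1, 2, 3, 4}, {0, 2, 3, 4}.
{0, 2, 3, 4} is among them.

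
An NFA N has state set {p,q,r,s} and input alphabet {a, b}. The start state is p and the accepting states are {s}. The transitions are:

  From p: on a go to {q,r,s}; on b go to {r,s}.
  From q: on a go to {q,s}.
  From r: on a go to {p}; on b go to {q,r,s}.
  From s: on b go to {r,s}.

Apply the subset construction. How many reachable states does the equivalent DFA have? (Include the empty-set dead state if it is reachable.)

4

Start state of the DFA: {p}.
{p} --a--> {q,r,s}  [new]
{p} --b--> {r,s}  [new]
{q,r,s} --a--> {p,q,s}  [new]
{q,r,s} --b--> {q,r,s}  [seen]
{r,s} --a--> {p}  [seen]
{r,s} --b--> {q,r,s}  [seen]
{p,q,s} --a--> {q,r,s}  [seen]
{p,q,s} --b--> {r,s}  [seen]
Reachable DFA states: {p}, {q,r,s}, {r,s}, {p,q,s}.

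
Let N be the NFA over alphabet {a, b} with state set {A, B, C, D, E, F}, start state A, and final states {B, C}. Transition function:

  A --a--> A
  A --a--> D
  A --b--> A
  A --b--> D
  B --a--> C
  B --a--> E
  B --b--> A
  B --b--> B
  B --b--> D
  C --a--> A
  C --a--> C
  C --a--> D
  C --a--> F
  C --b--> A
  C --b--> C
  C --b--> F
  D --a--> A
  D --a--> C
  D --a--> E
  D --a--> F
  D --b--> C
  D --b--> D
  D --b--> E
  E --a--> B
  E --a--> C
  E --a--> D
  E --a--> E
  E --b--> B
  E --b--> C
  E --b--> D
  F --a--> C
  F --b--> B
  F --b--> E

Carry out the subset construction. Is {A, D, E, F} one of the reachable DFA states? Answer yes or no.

Start state of the DFA: {A}.
{A} --a--> {A, D}  [new]
{A} --b--> {A, D}  [seen]
{A, D} --a--> {A, C, D, E, F}  [new]
{A, D} --b--> {A, C, D, E}  [new]
{A, C, D, E, F} --a--> {A, B, C, D, E, F}  [new]
{A, C, D, E, F} --b--> {A, B, C, D, E, F}  [seen]
{A, C, D, E} --a--> {A, B, C, D, E, F}  [seen]
{A, C, D, E} --b--> {A, B, C, D, E, F}  [seen]
{A, B, C, D, E, F} --a--> {A, B, C, D, E, F}  [seen]
{A, B, C, D, E, F} --b--> {A, B, C, D, E, F}  [seen]
Reachable DFA states: {A}, {A, D}, {A, C, D, E, F}, {A, C, D, E}, {A, B, C, D, E, F}.
{A, D, E, F} is not among them.

no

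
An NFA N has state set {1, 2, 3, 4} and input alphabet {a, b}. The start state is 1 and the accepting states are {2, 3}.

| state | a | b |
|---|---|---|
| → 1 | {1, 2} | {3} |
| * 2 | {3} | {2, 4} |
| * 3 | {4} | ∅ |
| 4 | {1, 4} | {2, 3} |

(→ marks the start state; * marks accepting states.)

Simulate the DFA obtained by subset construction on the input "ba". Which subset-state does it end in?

Start: {1}.
δ(1,b) = {3}.
Union: {3}.
After b: {3}.
δ(3,a) = {4}.
Union: {4}.
After a: {4}.

{4}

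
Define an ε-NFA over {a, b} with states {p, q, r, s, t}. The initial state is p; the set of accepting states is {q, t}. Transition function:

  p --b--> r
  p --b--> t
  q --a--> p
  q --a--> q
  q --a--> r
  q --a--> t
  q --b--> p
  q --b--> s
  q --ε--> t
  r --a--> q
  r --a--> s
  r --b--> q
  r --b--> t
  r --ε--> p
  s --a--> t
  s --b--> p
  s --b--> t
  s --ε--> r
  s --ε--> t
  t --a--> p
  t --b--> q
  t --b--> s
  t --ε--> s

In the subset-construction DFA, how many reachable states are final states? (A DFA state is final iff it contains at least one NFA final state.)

2

Start state of the DFA: {p} (ε-closure of the NFA start).
{p} --a--> ∅  [new]
{p} --b--> {p, r, s, t}  [new]
∅ --a--> ∅  [seen]
∅ --b--> ∅  [seen]
{p, r, s, t} --a--> {p, q, r, s, t}  [new]
{p, r, s, t} --b--> {p, q, r, s, t}  [seen]
{p, q, r, s, t} --a--> {p, q, r, s, t}  [seen]
{p, q, r, s, t} --b--> {p, q, r, s, t}  [seen]
Reachable DFA states: {p}, ∅, {p, r, s, t}, {p, q, r, s, t}.
Accepting DFA states (contain an NFA accepting state): {p, r, s, t}, {p, q, r, s, t}.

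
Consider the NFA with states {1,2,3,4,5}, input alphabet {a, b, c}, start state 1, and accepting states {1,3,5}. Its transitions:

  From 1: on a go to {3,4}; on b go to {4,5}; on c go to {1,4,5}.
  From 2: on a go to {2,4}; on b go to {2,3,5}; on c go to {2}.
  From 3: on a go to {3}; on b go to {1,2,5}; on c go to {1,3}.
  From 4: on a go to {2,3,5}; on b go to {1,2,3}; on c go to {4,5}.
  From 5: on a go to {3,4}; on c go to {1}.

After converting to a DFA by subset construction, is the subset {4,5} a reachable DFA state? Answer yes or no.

Start state of the DFA: {1}.
{1} --a--> {3,4}  [new]
{1} --b--> {4,5}  [new]
{1} --c--> {1,4,5}  [new]
{3,4} --a--> {2,3,5}  [new]
{3,4} --b--> {1,2,3,5}  [new]
{3,4} --c--> {1,3,4,5}  [new]
{4,5} --a--> {2,3,4,5}  [new]
{4,5} --b--> {1,2,3}  [new]
{4,5} --c--> {1,4,5}  [seen]
{1,4,5} --a--> {2,3,4,5}  [seen]
{1,4,5} --b--> {1,2,3,4,5}  [new]
{1,4,5} --c--> {1,4,5}  [seen]
{2,3,5} --a--> {2,3,4}  [new]
{2,3,5} --b--> {1,2,3,5}  [seen]
{2,3,5} --c--> {1,2,3}  [seen]
{1,2,3,5} --a--> {2,3,4}  [seen]
{1,2,3,5} --b--> {1,2,3,4,5}  [seen]
{1,2,3,5} --c--> {1,2,3,4,5}  [seen]
{1,3,4,5} --a--> {2,3,4,5}  [seen]
{1,3,4,5} --b--> {1,2,3,4,5}  [seen]
{1,3,4,5} --c--> {1,3,4,5}  [seen]
{2,3,4,5} --a--> {2,3,4,5}  [seen]
{2,3,4,5} --b--> {1,2,3,5}  [seen]
{2,3,4,5} --c--> {1,2,3,4,5}  [seen]
{1,2,3} --a--> {2,3,4}  [seen]
{1,2,3} --b--> {1,2,3,4,5}  [seen]
{1,2,3} --c--> {1,2,3,4,5}  [seen]
{1,2,3,4,5} --a--> {2,3,4,5}  [seen]
{1,2,3,4,5} --b--> {1,2,3,4,5}  [seen]
{1,2,3,4,5} --c--> {1,2,3,4,5}  [seen]
{2,3,4} --a--> {2,3,4,5}  [seen]
{2,3,4} --b--> {1,2,3,5}  [seen]
{2,3,4} --c--> {1,2,3,4,5}  [seen]
Reachable DFA states: {1}, {3,4}, {4,5}, {1,4,5}, {2,3,5}, {1,2,3,5}, {1,3,4,5}, {2,3,4,5}, {1,2,3}, {1,2,3,4,5}, {2,3,4}.
{4,5} is among them.

yes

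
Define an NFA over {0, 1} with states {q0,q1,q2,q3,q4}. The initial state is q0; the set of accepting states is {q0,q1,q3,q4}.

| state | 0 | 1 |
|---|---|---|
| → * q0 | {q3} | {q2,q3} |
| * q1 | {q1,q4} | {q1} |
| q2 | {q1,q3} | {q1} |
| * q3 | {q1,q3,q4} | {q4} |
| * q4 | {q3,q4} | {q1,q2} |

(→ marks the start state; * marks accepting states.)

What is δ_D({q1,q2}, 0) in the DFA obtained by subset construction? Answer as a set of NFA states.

{q1,q3,q4}

δ(q1,0) = {q1,q4}; δ(q2,0) = {q1,q3}.
Union: {q1,q3,q4}.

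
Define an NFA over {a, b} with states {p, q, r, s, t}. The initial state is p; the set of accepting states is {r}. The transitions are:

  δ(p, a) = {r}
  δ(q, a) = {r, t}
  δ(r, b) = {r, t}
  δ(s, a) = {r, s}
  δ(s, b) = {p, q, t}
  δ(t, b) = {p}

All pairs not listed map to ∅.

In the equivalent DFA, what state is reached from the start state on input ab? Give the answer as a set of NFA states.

Start: {p}.
δ(p,a) = {r}.
Union: {r}.
After a: {r}.
δ(r,b) = {r, t}.
Union: {r, t}.
After b: {r, t}.

{r, t}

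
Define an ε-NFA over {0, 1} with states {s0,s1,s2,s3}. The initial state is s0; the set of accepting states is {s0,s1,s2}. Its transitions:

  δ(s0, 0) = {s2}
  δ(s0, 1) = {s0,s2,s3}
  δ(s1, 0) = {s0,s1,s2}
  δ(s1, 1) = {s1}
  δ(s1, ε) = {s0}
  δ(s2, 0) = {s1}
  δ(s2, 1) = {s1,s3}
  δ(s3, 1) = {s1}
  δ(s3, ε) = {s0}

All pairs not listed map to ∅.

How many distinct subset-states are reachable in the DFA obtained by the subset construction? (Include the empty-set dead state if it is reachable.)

Start state of the DFA: {s0} (ε-closure of the NFA start).
{s0} --0--> {s2}  [new]
{s0} --1--> {s0,s2,s3}  [new]
{s2} --0--> {s0,s1}  [new]
{s2} --1--> {s0,s1,s3}  [new]
{s0,s2,s3} --0--> {s0,s1,s2}  [new]
{s0,s2,s3} --1--> {s0,s1,s2,s3}  [new]
{s0,s1} --0--> {s0,s1,s2}  [seen]
{s0,s1} --1--> {s0,s1,s2,s3}  [seen]
{s0,s1,s3} --0--> {s0,s1,s2}  [seen]
{s0,s1,s3} --1--> {s0,s1,s2,s3}  [seen]
{s0,s1,s2} --0--> {s0,s1,s2}  [seen]
{s0,s1,s2} --1--> {s0,s1,s2,s3}  [seen]
{s0,s1,s2,s3} --0--> {s0,s1,s2}  [seen]
{s0,s1,s2,s3} --1--> {s0,s1,s2,s3}  [seen]
Reachable DFA states: {s0}, {s2}, {s0,s2,s3}, {s0,s1}, {s0,s1,s3}, {s0,s1,s2}, {s0,s1,s2,s3}.

7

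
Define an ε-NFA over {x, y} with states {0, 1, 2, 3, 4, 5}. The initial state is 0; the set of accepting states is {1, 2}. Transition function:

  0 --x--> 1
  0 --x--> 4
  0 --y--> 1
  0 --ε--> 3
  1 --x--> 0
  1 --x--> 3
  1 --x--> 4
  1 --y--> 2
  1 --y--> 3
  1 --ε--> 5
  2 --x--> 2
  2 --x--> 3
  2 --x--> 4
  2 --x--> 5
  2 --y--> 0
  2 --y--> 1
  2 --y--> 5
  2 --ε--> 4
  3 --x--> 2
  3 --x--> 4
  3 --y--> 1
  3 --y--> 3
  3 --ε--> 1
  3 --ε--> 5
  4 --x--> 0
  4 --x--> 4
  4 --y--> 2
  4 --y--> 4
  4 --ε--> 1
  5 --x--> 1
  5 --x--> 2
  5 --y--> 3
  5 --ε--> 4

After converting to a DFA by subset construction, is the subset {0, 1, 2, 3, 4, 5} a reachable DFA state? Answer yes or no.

Start state of the DFA: {0, 1, 3, 4, 5} (ε-closure of the NFA start).
{0, 1, 3, 4, 5} --x--> {0, 1, 2, 3, 4, 5}  [new]
{0, 1, 3, 4, 5} --y--> {1, 2, 3, 4, 5}  [new]
{0, 1, 2, 3, 4, 5} --x--> {0, 1, 2, 3, 4, 5}  [seen]
{0, 1, 2, 3, 4, 5} --y--> {0, 1, 2, 3, 4, 5}  [seen]
{1, 2, 3, 4, 5} --x--> {0, 1, 2, 3, 4, 5}  [seen]
{1, 2, 3, 4, 5} --y--> {0, 1, 2, 3, 4, 5}  [seen]
Reachable DFA states: {0, 1, 3, 4, 5}, {0, 1, 2, 3, 4, 5}, {1, 2, 3, 4, 5}.
{0, 1, 2, 3, 4, 5} is among them.

yes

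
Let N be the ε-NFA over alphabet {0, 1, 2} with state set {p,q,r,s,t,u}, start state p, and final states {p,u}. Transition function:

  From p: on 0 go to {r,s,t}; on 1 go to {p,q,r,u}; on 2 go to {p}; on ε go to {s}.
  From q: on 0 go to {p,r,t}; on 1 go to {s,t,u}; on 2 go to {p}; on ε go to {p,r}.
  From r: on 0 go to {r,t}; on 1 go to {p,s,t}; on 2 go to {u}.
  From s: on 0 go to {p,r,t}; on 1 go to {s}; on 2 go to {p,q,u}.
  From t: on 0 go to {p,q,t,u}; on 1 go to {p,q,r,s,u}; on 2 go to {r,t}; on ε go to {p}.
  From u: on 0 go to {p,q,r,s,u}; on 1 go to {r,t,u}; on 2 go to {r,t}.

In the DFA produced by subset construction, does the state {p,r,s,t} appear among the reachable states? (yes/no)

yes

Start state of the DFA: {p,s} (ε-closure of the NFA start).
{p,s} --0--> {p,r,s,t}  [new]
{p,s} --1--> {p,q,r,s,u}  [new]
{p,s} --2--> {p,q,r,s,u}  [seen]
{p,r,s,t} --0--> {p,q,r,s,t,u}  [new]
{p,r,s,t} --1--> {p,q,r,s,t,u}  [seen]
{p,r,s,t} --2--> {p,q,r,s,t,u}  [seen]
{p,q,r,s,u} --0--> {p,q,r,s,t,u}  [seen]
{p,q,r,s,u} --1--> {p,q,r,s,t,u}  [seen]
{p,q,r,s,u} --2--> {p,q,r,s,t,u}  [seen]
{p,q,r,s,t,u} --0--> {p,q,r,s,t,u}  [seen]
{p,q,r,s,t,u} --1--> {p,q,r,s,t,u}  [seen]
{p,q,r,s,t,u} --2--> {p,q,r,s,t,u}  [seen]
Reachable DFA states: {p,s}, {p,r,s,t}, {p,q,r,s,u}, {p,q,r,s,t,u}.
{p,r,s,t} is among them.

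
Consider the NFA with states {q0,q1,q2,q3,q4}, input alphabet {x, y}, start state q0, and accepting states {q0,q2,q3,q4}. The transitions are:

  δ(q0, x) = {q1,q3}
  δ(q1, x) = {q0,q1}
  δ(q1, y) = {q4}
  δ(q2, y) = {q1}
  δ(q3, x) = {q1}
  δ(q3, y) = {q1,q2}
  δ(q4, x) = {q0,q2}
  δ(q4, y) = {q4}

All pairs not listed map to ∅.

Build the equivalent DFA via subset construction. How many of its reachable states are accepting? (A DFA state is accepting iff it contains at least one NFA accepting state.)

9

Start state of the DFA: {q0}.
{q0} --x--> {q1,q3}  [new]
{q0} --y--> ∅  [new]
{q1,q3} --x--> {q0,q1}  [new]
{q1,q3} --y--> {q1,q2,q4}  [new]
∅ --x--> ∅  [seen]
∅ --y--> ∅  [seen]
{q0,q1} --x--> {q0,q1,q3}  [new]
{q0,q1} --y--> {q4}  [new]
{q1,q2,q4} --x--> {q0,q1,q2}  [new]
{q1,q2,q4} --y--> {q1,q4}  [new]
{q0,q1,q3} --x--> {q0,q1,q3}  [seen]
{q0,q1,q3} --y--> {q1,q2,q4}  [seen]
{q4} --x--> {q0,q2}  [new]
{q4} --y--> {q4}  [seen]
{q0,q1,q2} --x--> {q0,q1,q3}  [seen]
{q0,q1,q2} --y--> {q1,q4}  [seen]
{q1,q4} --x--> {q0,q1,q2}  [seen]
{q1,q4} --y--> {q4}  [seen]
{q0,q2} --x--> {q1,q3}  [seen]
{q0,q2} --y--> {q1}  [new]
{q1} --x--> {q0,q1}  [seen]
{q1} --y--> {q4}  [seen]
Reachable DFA states: {q0}, {q1,q3}, ∅, {q0,q1}, {q1,q2,q4}, {q0,q1,q3}, {q4}, {q0,q1,q2}, {q1,q4}, {q0,q2}, {q1}.
Accepting DFA states (contain an NFA accepting state): {q0}, {q1,q3}, {q0,q1}, {q1,q2,q4}, {q0,q1,q3}, {q4}, {q0,q1,q2}, {q1,q4}, {q0,q2}.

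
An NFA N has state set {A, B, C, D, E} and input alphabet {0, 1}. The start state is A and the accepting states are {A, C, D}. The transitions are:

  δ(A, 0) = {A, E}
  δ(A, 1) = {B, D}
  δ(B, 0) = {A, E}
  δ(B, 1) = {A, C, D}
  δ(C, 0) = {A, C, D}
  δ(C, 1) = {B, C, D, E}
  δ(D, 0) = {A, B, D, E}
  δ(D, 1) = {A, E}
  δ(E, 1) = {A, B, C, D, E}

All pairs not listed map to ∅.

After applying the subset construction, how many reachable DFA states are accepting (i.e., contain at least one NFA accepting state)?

Start state of the DFA: {A}.
{A} --0--> {A, E}  [new]
{A} --1--> {B, D}  [new]
{A, E} --0--> {A, E}  [seen]
{A, E} --1--> {A, B, C, D, E}  [new]
{B, D} --0--> {A, B, D, E}  [new]
{B, D} --1--> {A, C, D, E}  [new]
{A, B, C, D, E} --0--> {A, B, C, D, E}  [seen]
{A, B, C, D, E} --1--> {A, B, C, D, E}  [seen]
{A, B, D, E} --0--> {A, B, D, E}  [seen]
{A, B, D, E} --1--> {A, B, C, D, E}  [seen]
{A, C, D, E} --0--> {A, B, C, D, E}  [seen]
{A, C, D, E} --1--> {A, B, C, D, E}  [seen]
Reachable DFA states: {A}, {A, E}, {B, D}, {A, B, C, D, E}, {A, B, D, E}, {A, C, D, E}.
Accepting DFA states (contain an NFA accepting state): {A}, {A, E}, {B, D}, {A, B, C, D, E}, {A, B, D, E}, {A, C, D, E}.

6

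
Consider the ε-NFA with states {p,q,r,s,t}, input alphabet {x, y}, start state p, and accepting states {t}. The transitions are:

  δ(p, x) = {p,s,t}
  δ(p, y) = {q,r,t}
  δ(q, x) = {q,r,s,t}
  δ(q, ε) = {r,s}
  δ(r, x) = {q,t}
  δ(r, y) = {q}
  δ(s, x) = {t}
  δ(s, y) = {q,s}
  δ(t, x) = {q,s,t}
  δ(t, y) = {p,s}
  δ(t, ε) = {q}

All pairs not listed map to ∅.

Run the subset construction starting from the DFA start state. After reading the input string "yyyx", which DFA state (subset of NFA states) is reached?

Start: {p}.
δ(p,y) = {q,r,t}.
Union: {q,r,t}.
ε-closure gives {q,r,s,t}.
After y: {q,r,s,t}.
δ(q,y) = ∅; δ(r,y) = {q}; δ(s,y) = {q,s}; δ(t,y) = {p,s}.
Union: {p,q,s}.
ε-closure gives {p,q,r,s}.
After y: {p,q,r,s}.
δ(p,y) = {q,r,t}; δ(q,y) = ∅; δ(r,y) = {q}; δ(s,y) = {q,s}.
Union: {q,r,s,t}.
After y: {q,r,s,t}.
δ(q,x) = {q,r,s,t}; δ(r,x) = {q,t}; δ(s,x) = {t}; δ(t,x) = {q,s,t}.
Union: {q,r,s,t}.
After x: {q,r,s,t}.

{q,r,s,t}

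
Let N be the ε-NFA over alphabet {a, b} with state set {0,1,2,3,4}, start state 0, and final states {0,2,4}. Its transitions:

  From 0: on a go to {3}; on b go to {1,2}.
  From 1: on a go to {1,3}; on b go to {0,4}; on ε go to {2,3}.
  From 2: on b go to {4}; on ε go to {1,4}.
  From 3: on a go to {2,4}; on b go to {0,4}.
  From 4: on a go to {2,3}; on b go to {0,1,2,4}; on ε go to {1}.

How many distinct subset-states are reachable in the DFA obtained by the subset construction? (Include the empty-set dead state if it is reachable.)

4

Start state of the DFA: {0} (ε-closure of the NFA start).
{0} --a--> {3}  [new]
{0} --b--> {1,2,3,4}  [new]
{3} --a--> {1,2,3,4}  [seen]
{3} --b--> {0,1,2,3,4}  [new]
{1,2,3,4} --a--> {1,2,3,4}  [seen]
{1,2,3,4} --b--> {0,1,2,3,4}  [seen]
{0,1,2,3,4} --a--> {1,2,3,4}  [seen]
{0,1,2,3,4} --b--> {0,1,2,3,4}  [seen]
Reachable DFA states: {0}, {3}, {1,2,3,4}, {0,1,2,3,4}.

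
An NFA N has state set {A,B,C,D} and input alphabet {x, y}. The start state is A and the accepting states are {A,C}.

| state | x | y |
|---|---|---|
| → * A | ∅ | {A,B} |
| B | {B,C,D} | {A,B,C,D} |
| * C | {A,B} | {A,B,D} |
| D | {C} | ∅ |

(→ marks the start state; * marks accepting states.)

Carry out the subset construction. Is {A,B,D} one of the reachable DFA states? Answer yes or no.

Start state of the DFA: {A}.
{A} --x--> ∅  [new]
{A} --y--> {A,B}  [new]
∅ --x--> ∅  [seen]
∅ --y--> ∅  [seen]
{A,B} --x--> {B,C,D}  [new]
{A,B} --y--> {A,B,C,D}  [new]
{B,C,D} --x--> {A,B,C,D}  [seen]
{B,C,D} --y--> {A,B,C,D}  [seen]
{A,B,C,D} --x--> {A,B,C,D}  [seen]
{A,B,C,D} --y--> {A,B,C,D}  [seen]
Reachable DFA states: {A}, ∅, {A,B}, {B,C,D}, {A,B,C,D}.
{A,B,D} is not among them.

no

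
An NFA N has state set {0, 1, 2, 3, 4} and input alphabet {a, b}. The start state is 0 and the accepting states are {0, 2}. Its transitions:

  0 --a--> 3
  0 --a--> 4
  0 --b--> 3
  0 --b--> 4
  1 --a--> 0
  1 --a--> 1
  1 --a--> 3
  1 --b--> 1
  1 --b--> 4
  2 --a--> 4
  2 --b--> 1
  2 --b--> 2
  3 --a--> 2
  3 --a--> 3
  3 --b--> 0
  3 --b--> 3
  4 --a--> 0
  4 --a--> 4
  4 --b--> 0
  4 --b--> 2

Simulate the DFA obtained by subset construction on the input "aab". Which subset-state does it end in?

{0, 1, 2, 3, 4}

Start: {0}.
δ(0,a) = {3, 4}.
Union: {3, 4}.
After a: {3, 4}.
δ(3,a) = {2, 3}; δ(4,a) = {0, 4}.
Union: {0, 2, 3, 4}.
After a: {0, 2, 3, 4}.
δ(0,b) = {3, 4}; δ(2,b) = {1, 2}; δ(3,b) = {0, 3}; δ(4,b) = {0, 2}.
Union: {0, 1, 2, 3, 4}.
After b: {0, 1, 2, 3, 4}.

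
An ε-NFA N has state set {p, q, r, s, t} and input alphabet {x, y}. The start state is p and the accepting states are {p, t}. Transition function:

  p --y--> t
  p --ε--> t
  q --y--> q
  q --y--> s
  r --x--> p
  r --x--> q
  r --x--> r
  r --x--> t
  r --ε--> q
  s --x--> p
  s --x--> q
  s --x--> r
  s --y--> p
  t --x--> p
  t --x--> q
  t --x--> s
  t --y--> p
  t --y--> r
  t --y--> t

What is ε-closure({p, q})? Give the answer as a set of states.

{p, q, t}

Begin with {p, q}.
p →ε {t}; add t.
ε-closure = {p, q, t}.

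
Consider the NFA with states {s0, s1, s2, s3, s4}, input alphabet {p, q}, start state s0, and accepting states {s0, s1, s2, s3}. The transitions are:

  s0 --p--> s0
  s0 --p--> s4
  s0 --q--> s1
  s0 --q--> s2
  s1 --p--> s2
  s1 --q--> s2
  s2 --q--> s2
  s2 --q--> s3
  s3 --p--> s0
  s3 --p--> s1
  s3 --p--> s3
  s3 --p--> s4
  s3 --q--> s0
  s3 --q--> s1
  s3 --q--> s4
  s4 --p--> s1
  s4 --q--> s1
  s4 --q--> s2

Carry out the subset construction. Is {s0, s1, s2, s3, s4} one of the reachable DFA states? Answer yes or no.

yes

Start state of the DFA: {s0}.
{s0} --p--> {s0, s4}  [new]
{s0} --q--> {s1, s2}  [new]
{s0, s4} --p--> {s0, s1, s4}  [new]
{s0, s4} --q--> {s1, s2}  [seen]
{s1, s2} --p--> {s2}  [new]
{s1, s2} --q--> {s2, s3}  [new]
{s0, s1, s4} --p--> {s0, s1, s2, s4}  [new]
{s0, s1, s4} --q--> {s1, s2}  [seen]
{s2} --p--> ∅  [new]
{s2} --q--> {s2, s3}  [seen]
{s2, s3} --p--> {s0, s1, s3, s4}  [new]
{s2, s3} --q--> {s0, s1, s2, s3, s4}  [new]
{s0, s1, s2, s4} --p--> {s0, s1, s2, s4}  [seen]
{s0, s1, s2, s4} --q--> {s1, s2, s3}  [new]
∅ --p--> ∅  [seen]
∅ --q--> ∅  [seen]
{s0, s1, s3, s4} --p--> {s0, s1, s2, s3, s4}  [seen]
{s0, s1, s3, s4} --q--> {s0, s1, s2, s4}  [seen]
{s0, s1, s2, s3, s4} --p--> {s0, s1, s2, s3, s4}  [seen]
{s0, s1, s2, s3, s4} --q--> {s0, s1, s2, s3, s4}  [seen]
{s1, s2, s3} --p--> {s0, s1, s2, s3, s4}  [seen]
{s1, s2, s3} --q--> {s0, s1, s2, s3, s4}  [seen]
Reachable DFA states: {s0}, {s0, s4}, {s1, s2}, {s0, s1, s4}, {s2}, {s2, s3}, {s0, s1, s2, s4}, ∅, {s0, s1, s3, s4}, {s0, s1, s2, s3, s4}, {s1, s2, s3}.
{s0, s1, s2, s3, s4} is among them.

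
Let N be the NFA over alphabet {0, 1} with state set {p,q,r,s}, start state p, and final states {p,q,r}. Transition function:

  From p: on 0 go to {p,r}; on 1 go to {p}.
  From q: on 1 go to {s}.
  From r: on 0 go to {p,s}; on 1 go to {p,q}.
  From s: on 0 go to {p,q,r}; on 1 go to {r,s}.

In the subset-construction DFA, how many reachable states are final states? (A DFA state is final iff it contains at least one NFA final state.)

8

Start state of the DFA: {p}.
{p} --0--> {p,r}  [new]
{p} --1--> {p}  [seen]
{p,r} --0--> {p,r,s}  [new]
{p,r} --1--> {p,q}  [new]
{p,r,s} --0--> {p,q,r,s}  [new]
{p,r,s} --1--> {p,q,r,s}  [seen]
{p,q} --0--> {p,r}  [seen]
{p,q} --1--> {p,s}  [new]
{p,q,r,s} --0--> {p,q,r,s}  [seen]
{p,q,r,s} --1--> {p,q,r,s}  [seen]
{p,s} --0--> {p,q,r}  [new]
{p,s} --1--> {p,r,s}  [seen]
{p,q,r} --0--> {p,r,s}  [seen]
{p,q,r} --1--> {p,q,s}  [new]
{p,q,s} --0--> {p,q,r}  [seen]
{p,q,s} --1--> {p,r,s}  [seen]
Reachable DFA states: {p}, {p,r}, {p,r,s}, {p,q}, {p,q,r,s}, {p,s}, {p,q,r}, {p,q,s}.
Accepting DFA states (contain an NFA accepting state): {p}, {p,r}, {p,r,s}, {p,q}, {p,q,r,s}, {p,s}, {p,q,r}, {p,q,s}.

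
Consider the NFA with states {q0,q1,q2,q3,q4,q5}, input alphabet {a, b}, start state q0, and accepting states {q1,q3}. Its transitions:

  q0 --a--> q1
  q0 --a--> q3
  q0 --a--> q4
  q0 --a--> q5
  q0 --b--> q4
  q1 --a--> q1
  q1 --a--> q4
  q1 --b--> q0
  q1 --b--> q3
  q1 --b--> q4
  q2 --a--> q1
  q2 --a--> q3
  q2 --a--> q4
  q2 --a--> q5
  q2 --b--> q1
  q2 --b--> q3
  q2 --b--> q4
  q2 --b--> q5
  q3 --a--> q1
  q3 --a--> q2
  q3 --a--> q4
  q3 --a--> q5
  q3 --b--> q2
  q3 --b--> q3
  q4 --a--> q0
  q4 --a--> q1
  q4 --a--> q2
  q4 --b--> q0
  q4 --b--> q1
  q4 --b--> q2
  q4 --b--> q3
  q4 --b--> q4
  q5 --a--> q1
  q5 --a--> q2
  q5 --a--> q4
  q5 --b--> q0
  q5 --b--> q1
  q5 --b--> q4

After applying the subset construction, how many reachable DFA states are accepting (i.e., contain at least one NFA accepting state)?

Start state of the DFA: {q0}.
{q0} --a--> {q1,q3,q4,q5}  [new]
{q0} --b--> {q4}  [new]
{q1,q3,q4,q5} --a--> {q0,q1,q2,q4,q5}  [new]
{q1,q3,q4,q5} --b--> {q0,q1,q2,q3,q4}  [new]
{q4} --a--> {q0,q1,q2}  [new]
{q4} --b--> {q0,q1,q2,q3,q4}  [seen]
{q0,q1,q2,q4,q5} --a--> {q0,q1,q2,q3,q4,q5}  [new]
{q0,q1,q2,q4,q5} --b--> {q0,q1,q2,q3,q4,q5}  [seen]
{q0,q1,q2,q3,q4} --a--> {q0,q1,q2,q3,q4,q5}  [seen]
{q0,q1,q2,q3,q4} --b--> {q0,q1,q2,q3,q4,q5}  [seen]
{q0,q1,q2} --a--> {q1,q3,q4,q5}  [seen]
{q0,q1,q2} --b--> {q0,q1,q3,q4,q5}  [new]
{q0,q1,q2,q3,q4,q5} --a--> {q0,q1,q2,q3,q4,q5}  [seen]
{q0,q1,q2,q3,q4,q5} --b--> {q0,q1,q2,q3,q4,q5}  [seen]
{q0,q1,q3,q4,q5} --a--> {q0,q1,q2,q3,q4,q5}  [seen]
{q0,q1,q3,q4,q5} --b--> {q0,q1,q2,q3,q4}  [seen]
Reachable DFA states: {q0}, {q1,q3,q4,q5}, {q4}, {q0,q1,q2,q4,q5}, {q0,q1,q2,q3,q4}, {q0,q1,q2}, {q0,q1,q2,q3,q4,q5}, {q0,q1,q3,q4,q5}.
Accepting DFA states (contain an NFA accepting state): {q1,q3,q4,q5}, {q0,q1,q2,q4,q5}, {q0,q1,q2,q3,q4}, {q0,q1,q2}, {q0,q1,q2,q3,q4,q5}, {q0,q1,q3,q4,q5}.

6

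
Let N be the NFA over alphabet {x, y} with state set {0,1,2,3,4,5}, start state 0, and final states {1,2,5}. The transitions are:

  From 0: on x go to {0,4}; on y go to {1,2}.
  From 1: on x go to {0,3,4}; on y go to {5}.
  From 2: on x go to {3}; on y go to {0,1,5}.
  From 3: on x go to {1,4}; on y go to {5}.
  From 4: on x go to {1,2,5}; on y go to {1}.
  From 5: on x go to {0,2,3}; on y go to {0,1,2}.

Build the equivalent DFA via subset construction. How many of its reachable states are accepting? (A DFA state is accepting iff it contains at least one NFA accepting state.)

7

Start state of the DFA: {0}.
{0} --x--> {0,4}  [new]
{0} --y--> {1,2}  [new]
{0,4} --x--> {0,1,2,4,5}  [new]
{0,4} --y--> {1,2}  [seen]
{1,2} --x--> {0,3,4}  [new]
{1,2} --y--> {0,1,5}  [new]
{0,1,2,4,5} --x--> {0,1,2,3,4,5}  [new]
{0,1,2,4,5} --y--> {0,1,2,5}  [new]
{0,3,4} --x--> {0,1,2,4,5}  [seen]
{0,3,4} --y--> {1,2,5}  [new]
{0,1,5} --x--> {0,2,3,4}  [new]
{0,1,5} --y--> {0,1,2,5}  [seen]
{0,1,2,3,4,5} --x--> {0,1,2,3,4,5}  [seen]
{0,1,2,3,4,5} --y--> {0,1,2,5}  [seen]
{0,1,2,5} --x--> {0,2,3,4}  [seen]
{0,1,2,5} --y--> {0,1,2,5}  [seen]
{1,2,5} --x--> {0,2,3,4}  [seen]
{1,2,5} --y--> {0,1,2,5}  [seen]
{0,2,3,4} --x--> {0,1,2,3,4,5}  [seen]
{0,2,3,4} --y--> {0,1,2,5}  [seen]
Reachable DFA states: {0}, {0,4}, {1,2}, {0,1,2,4,5}, {0,3,4}, {0,1,5}, {0,1,2,3,4,5}, {0,1,2,5}, {1,2,5}, {0,2,3,4}.
Accepting DFA states (contain an NFA accepting state): {1,2}, {0,1,2,4,5}, {0,1,5}, {0,1,2,3,4,5}, {0,1,2,5}, {1,2,5}, {0,2,3,4}.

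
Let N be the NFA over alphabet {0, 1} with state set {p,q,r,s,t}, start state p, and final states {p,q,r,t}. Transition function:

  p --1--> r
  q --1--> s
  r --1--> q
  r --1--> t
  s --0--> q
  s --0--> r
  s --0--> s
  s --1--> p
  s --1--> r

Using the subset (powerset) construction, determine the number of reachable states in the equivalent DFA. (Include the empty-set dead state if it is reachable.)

Start state of the DFA: {p}.
{p} --0--> ∅  [new]
{p} --1--> {r}  [new]
∅ --0--> ∅  [seen]
∅ --1--> ∅  [seen]
{r} --0--> ∅  [seen]
{r} --1--> {q,t}  [new]
{q,t} --0--> ∅  [seen]
{q,t} --1--> {s}  [new]
{s} --0--> {q,r,s}  [new]
{s} --1--> {p,r}  [new]
{q,r,s} --0--> {q,r,s}  [seen]
{q,r,s} --1--> {p,q,r,s,t}  [new]
{p,r} --0--> ∅  [seen]
{p,r} --1--> {q,r,t}  [new]
{p,q,r,s,t} --0--> {q,r,s}  [seen]
{p,q,r,s,t} --1--> {p,q,r,s,t}  [seen]
{q,r,t} --0--> ∅  [seen]
{q,r,t} --1--> {q,s,t}  [new]
{q,s,t} --0--> {q,r,s}  [seen]
{q,s,t} --1--> {p,r,s}  [new]
{p,r,s} --0--> {q,r,s}  [seen]
{p,r,s} --1--> {p,q,r,t}  [new]
{p,q,r,t} --0--> ∅  [seen]
{p,q,r,t} --1--> {q,r,s,t}  [new]
{q,r,s,t} --0--> {q,r,s}  [seen]
{q,r,s,t} --1--> {p,q,r,s,t}  [seen]
Reachable DFA states: {p}, ∅, {r}, {q,t}, {s}, {q,r,s}, {p,r}, {p,q,r,s,t}, {q,r,t}, {q,s,t}, {p,r,s}, {p,q,r,t}, {q,r,s,t}.

13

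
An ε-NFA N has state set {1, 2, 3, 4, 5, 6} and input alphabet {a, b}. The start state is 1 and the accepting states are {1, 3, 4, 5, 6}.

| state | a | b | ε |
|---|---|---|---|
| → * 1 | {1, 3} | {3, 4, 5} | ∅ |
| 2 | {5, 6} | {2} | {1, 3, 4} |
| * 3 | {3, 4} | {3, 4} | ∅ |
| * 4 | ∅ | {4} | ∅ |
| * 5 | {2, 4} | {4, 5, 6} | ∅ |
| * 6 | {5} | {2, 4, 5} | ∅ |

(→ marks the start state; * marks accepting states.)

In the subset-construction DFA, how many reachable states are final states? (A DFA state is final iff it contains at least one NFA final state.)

9

Start state of the DFA: {1} (ε-closure of the NFA start).
{1} --a--> {1, 3}  [new]
{1} --b--> {3, 4, 5}  [new]
{1, 3} --a--> {1, 3, 4}  [new]
{1, 3} --b--> {3, 4, 5}  [seen]
{3, 4, 5} --a--> {1, 2, 3, 4}  [new]
{3, 4, 5} --b--> {3, 4, 5, 6}  [new]
{1, 3, 4} --a--> {1, 3, 4}  [seen]
{1, 3, 4} --b--> {3, 4, 5}  [seen]
{1, 2, 3, 4} --a--> {1, 3, 4, 5, 6}  [new]
{1, 2, 3, 4} --b--> {1, 2, 3, 4, 5}  [new]
{3, 4, 5, 6} --a--> {1, 2, 3, 4, 5}  [seen]
{3, 4, 5, 6} --b--> {1, 2, 3, 4, 5, 6}  [new]
{1, 3, 4, 5, 6} --a--> {1, 2, 3, 4, 5}  [seen]
{1, 3, 4, 5, 6} --b--> {1, 2, 3, 4, 5, 6}  [seen]
{1, 2, 3, 4, 5} --a--> {1, 2, 3, 4, 5, 6}  [seen]
{1, 2, 3, 4, 5} --b--> {1, 2, 3, 4, 5, 6}  [seen]
{1, 2, 3, 4, 5, 6} --a--> {1, 2, 3, 4, 5, 6}  [seen]
{1, 2, 3, 4, 5, 6} --b--> {1, 2, 3, 4, 5, 6}  [seen]
Reachable DFA states: {1}, {1, 3}, {3, 4, 5}, {1, 3, 4}, {1, 2, 3, 4}, {3, 4, 5, 6}, {1, 3, 4, 5, 6}, {1, 2, 3, 4, 5}, {1, 2, 3, 4, 5, 6}.
Accepting DFA states (contain an NFA accepting state): {1}, {1, 3}, {3, 4, 5}, {1, 3, 4}, {1, 2, 3, 4}, {3, 4, 5, 6}, {1, 3, 4, 5, 6}, {1, 2, 3, 4, 5}, {1, 2, 3, 4, 5, 6}.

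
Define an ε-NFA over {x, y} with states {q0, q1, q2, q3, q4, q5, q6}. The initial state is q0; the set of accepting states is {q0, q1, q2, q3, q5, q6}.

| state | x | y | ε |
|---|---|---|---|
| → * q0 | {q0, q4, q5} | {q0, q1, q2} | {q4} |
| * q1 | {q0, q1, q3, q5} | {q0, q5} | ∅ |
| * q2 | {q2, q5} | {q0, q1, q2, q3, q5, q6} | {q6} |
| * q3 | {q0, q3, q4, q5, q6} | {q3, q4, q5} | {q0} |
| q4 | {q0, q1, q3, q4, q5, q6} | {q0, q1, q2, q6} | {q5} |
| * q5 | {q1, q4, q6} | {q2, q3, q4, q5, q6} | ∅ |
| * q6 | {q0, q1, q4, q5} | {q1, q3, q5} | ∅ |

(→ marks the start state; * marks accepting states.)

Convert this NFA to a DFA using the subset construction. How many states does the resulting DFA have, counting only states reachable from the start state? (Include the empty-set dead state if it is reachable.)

3

Start state of the DFA: {q0, q4, q5} (ε-closure of the NFA start).
{q0, q4, q5} --x--> {q0, q1, q3, q4, q5, q6}  [new]
{q0, q4, q5} --y--> {q0, q1, q2, q3, q4, q5, q6}  [new]
{q0, q1, q3, q4, q5, q6} --x--> {q0, q1, q3, q4, q5, q6}  [seen]
{q0, q1, q3, q4, q5, q6} --y--> {q0, q1, q2, q3, q4, q5, q6}  [seen]
{q0, q1, q2, q3, q4, q5, q6} --x--> {q0, q1, q2, q3, q4, q5, q6}  [seen]
{q0, q1, q2, q3, q4, q5, q6} --y--> {q0, q1, q2, q3, q4, q5, q6}  [seen]
Reachable DFA states: {q0, q4, q5}, {q0, q1, q3, q4, q5, q6}, {q0, q1, q2, q3, q4, q5, q6}.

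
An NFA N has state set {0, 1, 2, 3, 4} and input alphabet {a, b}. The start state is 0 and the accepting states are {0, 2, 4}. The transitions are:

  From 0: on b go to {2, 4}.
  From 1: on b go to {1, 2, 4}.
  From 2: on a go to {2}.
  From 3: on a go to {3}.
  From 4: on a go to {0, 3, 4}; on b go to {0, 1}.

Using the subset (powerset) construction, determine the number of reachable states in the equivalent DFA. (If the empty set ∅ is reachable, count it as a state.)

7

Start state of the DFA: {0}.
{0} --a--> ∅  [new]
{0} --b--> {2, 4}  [new]
∅ --a--> ∅  [seen]
∅ --b--> ∅  [seen]
{2, 4} --a--> {0, 2, 3, 4}  [new]
{2, 4} --b--> {0, 1}  [new]
{0, 2, 3, 4} --a--> {0, 2, 3, 4}  [seen]
{0, 2, 3, 4} --b--> {0, 1, 2, 4}  [new]
{0, 1} --a--> ∅  [seen]
{0, 1} --b--> {1, 2, 4}  [new]
{0, 1, 2, 4} --a--> {0, 2, 3, 4}  [seen]
{0, 1, 2, 4} --b--> {0, 1, 2, 4}  [seen]
{1, 2, 4} --a--> {0, 2, 3, 4}  [seen]
{1, 2, 4} --b--> {0, 1, 2, 4}  [seen]
Reachable DFA states: {0}, ∅, {2, 4}, {0, 2, 3, 4}, {0, 1}, {0, 1, 2, 4}, {1, 2, 4}.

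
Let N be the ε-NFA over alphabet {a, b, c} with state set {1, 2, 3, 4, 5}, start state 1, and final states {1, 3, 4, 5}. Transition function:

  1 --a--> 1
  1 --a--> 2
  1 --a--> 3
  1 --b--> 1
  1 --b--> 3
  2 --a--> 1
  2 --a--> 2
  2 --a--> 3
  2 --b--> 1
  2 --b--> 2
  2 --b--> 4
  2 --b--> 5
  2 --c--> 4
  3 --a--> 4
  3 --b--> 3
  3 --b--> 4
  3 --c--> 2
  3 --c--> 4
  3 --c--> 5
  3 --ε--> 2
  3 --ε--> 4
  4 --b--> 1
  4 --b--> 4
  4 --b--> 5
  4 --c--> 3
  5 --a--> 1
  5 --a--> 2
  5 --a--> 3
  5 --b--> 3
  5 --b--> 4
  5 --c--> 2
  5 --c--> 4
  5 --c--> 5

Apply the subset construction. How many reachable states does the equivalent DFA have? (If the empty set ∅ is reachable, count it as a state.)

5

Start state of the DFA: {1} (ε-closure of the NFA start).
{1} --a--> {1, 2, 3, 4}  [new]
{1} --b--> {1, 2, 3, 4}  [seen]
{1} --c--> ∅  [new]
{1, 2, 3, 4} --a--> {1, 2, 3, 4}  [seen]
{1, 2, 3, 4} --b--> {1, 2, 3, 4, 5}  [new]
{1, 2, 3, 4} --c--> {2, 3, 4, 5}  [new]
∅ --a--> ∅  [seen]
∅ --b--> ∅  [seen]
∅ --c--> ∅  [seen]
{1, 2, 3, 4, 5} --a--> {1, 2, 3, 4}  [seen]
{1, 2, 3, 4, 5} --b--> {1, 2, 3, 4, 5}  [seen]
{1, 2, 3, 4, 5} --c--> {2, 3, 4, 5}  [seen]
{2, 3, 4, 5} --a--> {1, 2, 3, 4}  [seen]
{2, 3, 4, 5} --b--> {1, 2, 3, 4, 5}  [seen]
{2, 3, 4, 5} --c--> {2, 3, 4, 5}  [seen]
Reachable DFA states: {1}, {1, 2, 3, 4}, ∅, {1, 2, 3, 4, 5}, {2, 3, 4, 5}.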